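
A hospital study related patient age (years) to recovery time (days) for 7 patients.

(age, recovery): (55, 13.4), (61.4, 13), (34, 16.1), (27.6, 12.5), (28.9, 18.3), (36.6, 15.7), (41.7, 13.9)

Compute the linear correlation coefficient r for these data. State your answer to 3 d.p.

-0.505

n = 7, Σx = 285.2, Σy = 102.9, Σx² = 12626.38, Σy² = 1538.61, Σxy = 4110.72
nΣxy − ΣxΣy = 28775.04 − 29347.08 = -572.04
nΣx² − (Σx)² = 88384.66 − 81339.04 = 7045.62; nΣy² − (Σy)² = 10770.27 − 10588.41 = 181.86
r = -572.04 / √(7045.62 × 181.86) = -572.04 / 1131.9525 ≈ -0.505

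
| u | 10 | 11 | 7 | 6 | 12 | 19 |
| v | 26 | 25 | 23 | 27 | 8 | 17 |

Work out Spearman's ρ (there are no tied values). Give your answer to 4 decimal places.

-0.7714

Rank u: 3, 4, 2, 1, 5, 6
Rank v: 5, 4, 3, 6, 1, 2
d = rank(u) − rank(v): -2, 0, -1, -5, 4, 4; Σd² = 62
ρ = 1 − 6Σd² / [n(n²−1)] = 1 − 6×62 / (6×35) = 1 − 372/210 ≈ -0.7714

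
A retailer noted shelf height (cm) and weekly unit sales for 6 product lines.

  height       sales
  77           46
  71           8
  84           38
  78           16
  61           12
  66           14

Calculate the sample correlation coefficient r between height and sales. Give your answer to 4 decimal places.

n = 6, Σx = 437, Σy = 134, Σx² = 32187, Σy² = 4220, Σxy = 10206
nΣxy − ΣxΣy = 61236 − 58558 = 2678
nΣx² − (Σx)² = 193122 − 190969 = 2153; nΣy² − (Σy)² = 25320 − 17956 = 7364
r = 2678 / √(2153 × 7364) = 2678 / 3981.7951 ≈ 0.6726

0.6726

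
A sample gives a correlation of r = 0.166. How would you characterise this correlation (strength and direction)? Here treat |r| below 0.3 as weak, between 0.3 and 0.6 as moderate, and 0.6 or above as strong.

r = 0.166 > 0 so the relationship is positive.
|r| = 0.166, which falls in the weak range.

weak positive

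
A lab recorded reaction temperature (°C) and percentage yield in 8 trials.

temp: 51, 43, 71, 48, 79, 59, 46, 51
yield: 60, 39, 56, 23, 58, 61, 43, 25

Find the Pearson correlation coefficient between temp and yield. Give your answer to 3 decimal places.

n = 8, Σx = 448, Σy = 365, Σx² = 26234, Σy² = 18345, Σxy = 21251
nΣxy − ΣxΣy = 170008 − 163520 = 6488
nΣx² − (Σx)² = 209872 − 200704 = 9168; nΣy² − (Σy)² = 146760 − 133225 = 13535
r = 6488 / √(9168 × 13535) = 6488 / 11139.5188 ≈ 0.582

0.582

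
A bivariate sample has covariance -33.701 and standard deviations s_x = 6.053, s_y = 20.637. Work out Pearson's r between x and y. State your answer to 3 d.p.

r = Cov(x,y) / (s_x · s_y) = -33.701 / (6.053 × 20.637)
  = -33.701 / 124.9158 ≈ -0.270

-0.270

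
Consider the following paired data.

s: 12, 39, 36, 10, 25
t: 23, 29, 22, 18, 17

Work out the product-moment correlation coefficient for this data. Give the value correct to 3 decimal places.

n = 5, Σs = 122, Σt = 109, Σs² = 3686, Σt² = 2467, Σst = 2804
nΣst − ΣsΣt = 14020 − 13298 = 722
nΣs² − (Σs)² = 18430 − 14884 = 3546; nΣt² − (Σt)² = 12335 − 11881 = 454
r = 722 / √(3546 × 454) = 722 / 1268.8120 ≈ 0.569

0.569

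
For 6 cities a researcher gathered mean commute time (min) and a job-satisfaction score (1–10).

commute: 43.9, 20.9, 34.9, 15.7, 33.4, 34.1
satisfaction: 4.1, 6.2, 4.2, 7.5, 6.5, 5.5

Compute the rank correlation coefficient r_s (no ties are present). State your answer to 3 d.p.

Rank commute: 6, 2, 5, 1, 3, 4
Rank satisfaction: 1, 4, 2, 6, 5, 3
d = rank(commute) − rank(satisfaction): 5, -2, 3, -5, -2, 1; Σd² = 68
ρ = 1 − 6Σd² / [n(n²−1)] = 1 − 6×68 / (6×35) = 1 − 408/210 ≈ -0.943

-0.943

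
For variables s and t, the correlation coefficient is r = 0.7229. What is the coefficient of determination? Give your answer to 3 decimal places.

r² = (0.7229)² = 0.523

0.523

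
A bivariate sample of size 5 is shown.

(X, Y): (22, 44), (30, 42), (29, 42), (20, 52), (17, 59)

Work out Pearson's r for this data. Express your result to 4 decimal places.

-0.8884

n = 5, ΣX = 118, ΣY = 239, ΣX² = 2914, ΣY² = 11649, ΣXY = 5489
nΣXY − ΣXΣY = 27445 − 28202 = -757
nΣX² − (ΣX)² = 14570 − 13924 = 646; nΣY² − (ΣY)² = 58245 − 57121 = 1124
r = -757 / √(646 × 1124) = -757 / 852.1174 ≈ -0.8884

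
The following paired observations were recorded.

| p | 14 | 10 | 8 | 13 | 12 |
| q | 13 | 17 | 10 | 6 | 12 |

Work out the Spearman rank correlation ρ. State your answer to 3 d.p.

Rank p: 5, 2, 1, 4, 3
Rank q: 4, 5, 2, 1, 3
d = rank(p) − rank(q): 1, -3, -1, 3, 0; Σd² = 20
ρ = 1 − 6Σd² / [n(n²−1)] = 1 − 6×20 / (5×24) = 1 − 120/120 ≈ 0.000

0.000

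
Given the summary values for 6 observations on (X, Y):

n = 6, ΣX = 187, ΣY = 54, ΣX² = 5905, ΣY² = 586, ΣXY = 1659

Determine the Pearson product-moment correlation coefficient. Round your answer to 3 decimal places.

r = (nΣXY − ΣXΣY) / √[(nΣX² − (ΣX)²)(nΣY² − (ΣY)²)]
Numerator: 6×1659 − 187×54 = -144
Denominator: √[(35430 − 34969)(3516 − 2916)] = √[461 × 600] = 525.9278
r = -144 / 525.9278 ≈ -0.274

-0.274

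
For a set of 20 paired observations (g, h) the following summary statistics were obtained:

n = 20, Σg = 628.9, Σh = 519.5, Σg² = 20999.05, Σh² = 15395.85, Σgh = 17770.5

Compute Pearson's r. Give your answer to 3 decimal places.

0.941

r = (nΣgh − ΣgΣh) / √[(nΣg² − (Σg)²)(nΣh² − (Σh)²)]
Numerator: 20×17770.5 − 628.9×519.5 = 28696.45
Denominator: √[(419981 − 395515.21)(307917 − 269880.25)] = √[24465.79 × 38036.75] = 30505.7230
r = 28696.45 / 30505.7230 ≈ 0.941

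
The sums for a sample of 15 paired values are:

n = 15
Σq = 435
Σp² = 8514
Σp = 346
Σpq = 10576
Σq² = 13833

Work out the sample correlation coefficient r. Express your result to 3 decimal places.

0.673

r = (nΣpq − ΣpΣq) / √[(nΣp² − (Σp)²)(nΣq² − (Σq)²)]
Numerator: 15×10576 − 346×435 = 8130
Denominator: √[(127710 − 119716)(207495 − 189225)] = √[7994 × 18270] = 12085.1305
r = 8130 / 12085.1305 ≈ 0.673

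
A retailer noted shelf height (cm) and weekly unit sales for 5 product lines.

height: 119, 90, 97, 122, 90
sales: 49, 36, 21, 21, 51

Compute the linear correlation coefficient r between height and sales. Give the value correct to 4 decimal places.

-0.1980

n = 5, Σx = 518, Σy = 178, Σx² = 54654, Σy² = 7180, Σxy = 18260
nΣxy − ΣxΣy = 91300 − 92204 = -904
nΣx² − (Σx)² = 273270 − 268324 = 4946; nΣy² − (Σy)² = 35900 − 31684 = 4216
r = -904 / √(4946 × 4216) = -904 / 4566.4358 ≈ -0.1980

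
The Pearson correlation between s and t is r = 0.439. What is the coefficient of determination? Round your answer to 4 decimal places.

0.1927

r² = (0.439)² = 0.1927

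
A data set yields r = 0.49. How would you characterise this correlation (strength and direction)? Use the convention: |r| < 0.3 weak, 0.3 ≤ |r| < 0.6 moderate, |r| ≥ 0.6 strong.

r = 0.49 > 0 so the relationship is positive.
|r| = 0.49, which falls in the moderate range.

moderate positive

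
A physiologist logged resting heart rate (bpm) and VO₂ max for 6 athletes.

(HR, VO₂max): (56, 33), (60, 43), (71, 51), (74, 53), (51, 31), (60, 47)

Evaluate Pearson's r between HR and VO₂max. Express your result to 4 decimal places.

n = 6, Σx = 372, Σy = 258, Σx² = 23454, Σy² = 11518, Σxy = 16372
nΣxy − ΣxΣy = 98232 − 95976 = 2256
nΣx² − (Σx)² = 140724 − 138384 = 2340; nΣy² − (Σy)² = 69108 − 66564 = 2544
r = 2256 / √(2340 × 2544) = 2256 / 2439.8688 ≈ 0.9246

0.9246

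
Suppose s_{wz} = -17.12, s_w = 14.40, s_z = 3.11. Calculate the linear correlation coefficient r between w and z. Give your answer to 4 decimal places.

r = Cov(w,z) / (s_w · s_z) = -17.12 / (14.40 × 3.11)
  = -17.12 / 44.7840 ≈ -0.3823

-0.3823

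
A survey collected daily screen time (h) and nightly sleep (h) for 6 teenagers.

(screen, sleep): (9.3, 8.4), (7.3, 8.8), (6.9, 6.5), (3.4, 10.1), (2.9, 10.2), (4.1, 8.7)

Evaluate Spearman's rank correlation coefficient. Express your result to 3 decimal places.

Rank screen: 6, 5, 4, 2, 1, 3
Rank sleep: 2, 4, 1, 5, 6, 3
d = rank(screen) − rank(sleep): 4, 1, 3, -3, -5, 0; Σd² = 60
ρ = 1 − 6Σd² / [n(n²−1)] = 1 − 6×60 / (6×35) = 1 − 360/210 ≈ -0.714

-0.714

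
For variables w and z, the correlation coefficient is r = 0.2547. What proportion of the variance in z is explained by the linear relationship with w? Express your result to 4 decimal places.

0.0649

r² = (0.2547)² = 0.0649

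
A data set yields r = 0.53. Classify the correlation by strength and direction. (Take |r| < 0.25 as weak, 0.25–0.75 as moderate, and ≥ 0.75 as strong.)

moderate positive

r = 0.53 > 0 so the relationship is positive.
|r| = 0.53, which falls in the moderate range.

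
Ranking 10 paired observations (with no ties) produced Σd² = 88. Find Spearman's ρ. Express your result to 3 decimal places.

0.467

ρ = 1 − 6Σd² / [n(n²−1)] = 1 − 6×88 / (10×99)
  = 1 − 528/990 = 1 − 0.5333 ≈ 0.467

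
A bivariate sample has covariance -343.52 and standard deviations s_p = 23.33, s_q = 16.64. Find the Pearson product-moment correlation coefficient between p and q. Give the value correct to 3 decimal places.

-0.885

r = Cov(p,q) / (s_p · s_q) = -343.52 / (23.33 × 16.64)
  = -343.52 / 388.2112 ≈ -0.885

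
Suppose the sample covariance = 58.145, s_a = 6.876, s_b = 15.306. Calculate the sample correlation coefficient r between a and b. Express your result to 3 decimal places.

0.552

r = Cov(a,b) / (s_a · s_b) = 58.145 / (6.876 × 15.306)
  = 58.145 / 105.2441 ≈ 0.552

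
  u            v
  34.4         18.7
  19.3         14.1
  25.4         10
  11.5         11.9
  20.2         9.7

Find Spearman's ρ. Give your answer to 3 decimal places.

0.200

Rank u: 5, 2, 4, 1, 3
Rank v: 5, 4, 2, 3, 1
d = rank(u) − rank(v): 0, -2, 2, -2, 2; Σd² = 16
ρ = 1 − 6Σd² / [n(n²−1)] = 1 − 6×16 / (5×24) = 1 − 96/120 ≈ 0.200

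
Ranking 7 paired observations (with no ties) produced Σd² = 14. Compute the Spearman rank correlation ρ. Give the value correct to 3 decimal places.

0.750

ρ = 1 − 6Σd² / [n(n²−1)] = 1 − 6×14 / (7×48)
  = 1 − 84/336 = 1 − 0.2500 ≈ 0.750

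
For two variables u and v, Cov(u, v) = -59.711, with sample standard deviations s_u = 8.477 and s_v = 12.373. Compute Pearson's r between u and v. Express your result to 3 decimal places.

-0.569

r = Cov(u,v) / (s_u · s_v) = -59.711 / (8.477 × 12.373)
  = -59.711 / 104.8859 ≈ -0.569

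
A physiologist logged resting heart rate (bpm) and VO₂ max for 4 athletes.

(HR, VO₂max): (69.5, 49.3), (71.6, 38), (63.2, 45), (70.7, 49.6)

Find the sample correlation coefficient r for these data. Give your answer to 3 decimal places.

-0.126

n = 4, Σx = 275, Σy = 181.9, Σx² = 18949.54, Σy² = 8359.65, Σxy = 12497.87
nΣxy − ΣxΣy = 49991.48 − 50022.5 = -31.02
nΣx² − (Σx)² = 75798.16 − 75625 = 173.16; nΣy² − (Σy)² = 33438.6 − 33087.61 = 350.99
r = -31.02 / √(173.16 × 350.99) = -31.02 / 246.5308 ≈ -0.126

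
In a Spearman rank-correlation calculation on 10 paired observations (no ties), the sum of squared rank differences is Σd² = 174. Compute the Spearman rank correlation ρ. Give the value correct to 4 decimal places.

ρ = 1 − 6Σd² / [n(n²−1)] = 1 − 6×174 / (10×99)
  = 1 − 1044/990 = 1 − 1.05455 ≈ -0.0545

-0.0545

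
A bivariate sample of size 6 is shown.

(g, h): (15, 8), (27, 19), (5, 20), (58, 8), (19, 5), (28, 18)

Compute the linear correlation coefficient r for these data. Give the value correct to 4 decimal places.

-0.2972

n = 6, Σg = 152, Σh = 78, Σg² = 5488, Σh² = 1238, Σgh = 1796
nΣgh − ΣgΣh = 10776 − 11856 = -1080
nΣg² − (Σg)² = 32928 − 23104 = 9824; nΣh² − (Σh)² = 7428 − 6084 = 1344
r = -1080 / √(9824 × 1344) = -1080 / 3633.6560 ≈ -0.2972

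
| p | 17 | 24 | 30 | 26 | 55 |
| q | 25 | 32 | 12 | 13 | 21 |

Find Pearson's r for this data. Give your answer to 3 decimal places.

n = 5, Σp = 152, Σq = 103, Σp² = 5466, Σq² = 2403, Σpq = 3046
nΣpq − ΣpΣq = 15230 − 15656 = -426
nΣp² − (Σp)² = 27330 − 23104 = 4226; nΣq² − (Σq)² = 12015 − 10609 = 1406
r = -426 / √(4226 × 1406) = -426 / 2437.5717 ≈ -0.175

-0.175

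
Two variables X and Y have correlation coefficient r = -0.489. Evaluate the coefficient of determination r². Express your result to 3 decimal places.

r² = (-0.489)² = 0.239

0.239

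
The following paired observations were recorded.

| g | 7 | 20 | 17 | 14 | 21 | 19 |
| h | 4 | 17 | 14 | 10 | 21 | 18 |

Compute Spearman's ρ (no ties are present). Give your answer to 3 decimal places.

0.943

Rank g: 1, 5, 3, 2, 6, 4
Rank h: 1, 4, 3, 2, 6, 5
d = rank(g) − rank(h): 0, 1, 0, 0, 0, -1; Σd² = 2
ρ = 1 − 6Σd² / [n(n²−1)] = 1 − 6×2 / (6×35) = 1 − 12/210 ≈ 0.943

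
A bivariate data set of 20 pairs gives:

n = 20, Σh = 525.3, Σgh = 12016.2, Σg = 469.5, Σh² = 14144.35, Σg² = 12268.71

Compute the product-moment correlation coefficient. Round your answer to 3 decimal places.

-0.479

r = (nΣgh − ΣgΣh) / √[(nΣg² − (Σg)²)(nΣh² − (Σh)²)]
Numerator: 20×12016.2 − 469.5×525.3 = -6304.35
Denominator: √[(245374.2 − 220430.25)(282887 − 275940.09)] = √[24943.95 × 6946.91] = 13163.7144
r = -6304.35 / 13163.7144 ≈ -0.479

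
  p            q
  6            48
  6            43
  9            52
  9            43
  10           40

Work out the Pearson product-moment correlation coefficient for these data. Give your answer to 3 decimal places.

-0.196

n = 5, Σp = 40, Σq = 226, Σp² = 334, Σq² = 10306, Σpq = 1801
nΣpq − ΣpΣq = 9005 − 9040 = -35
nΣp² − (Σp)² = 1670 − 1600 = 70; nΣq² − (Σq)² = 51530 − 51076 = 454
r = -35 / √(70 × 454) = -35 / 178.2695 ≈ -0.196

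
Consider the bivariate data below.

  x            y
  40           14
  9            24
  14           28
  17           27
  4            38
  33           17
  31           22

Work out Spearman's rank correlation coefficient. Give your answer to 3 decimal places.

-0.893

Rank x: 7, 2, 3, 4, 1, 6, 5
Rank y: 1, 4, 6, 5, 7, 2, 3
d = rank(x) − rank(y): 6, -2, -3, -1, -6, 4, 2; Σd² = 106
ρ = 1 − 6Σd² / [n(n²−1)] = 1 − 6×106 / (7×48) = 1 − 636/336 ≈ -0.893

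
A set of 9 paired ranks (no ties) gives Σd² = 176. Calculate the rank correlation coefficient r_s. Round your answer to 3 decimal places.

-0.467

ρ = 1 − 6Σd² / [n(n²−1)] = 1 − 6×176 / (9×80)
  = 1 − 1056/720 = 1 − 1.4667 ≈ -0.467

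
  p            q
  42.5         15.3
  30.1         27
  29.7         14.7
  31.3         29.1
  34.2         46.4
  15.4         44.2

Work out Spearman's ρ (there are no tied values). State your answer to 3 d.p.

0.029

Rank p: 6, 3, 2, 4, 5, 1
Rank q: 2, 3, 1, 4, 6, 5
d = rank(p) − rank(q): 4, 0, 1, 0, -1, -4; Σd² = 34
ρ = 1 − 6Σd² / [n(n²−1)] = 1 − 6×34 / (6×35) = 1 − 204/210 ≈ 0.029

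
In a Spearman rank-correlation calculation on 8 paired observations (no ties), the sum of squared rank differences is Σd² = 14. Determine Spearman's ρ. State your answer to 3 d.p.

0.833

ρ = 1 − 6Σd² / [n(n²−1)] = 1 − 6×14 / (8×63)
  = 1 − 84/504 = 1 − 0.1667 ≈ 0.833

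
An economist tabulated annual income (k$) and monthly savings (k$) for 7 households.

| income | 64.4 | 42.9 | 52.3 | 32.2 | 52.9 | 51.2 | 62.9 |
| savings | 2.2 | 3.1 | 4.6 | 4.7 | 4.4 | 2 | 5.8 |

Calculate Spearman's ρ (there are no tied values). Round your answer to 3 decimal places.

-0.036

Rank income: 7, 2, 4, 1, 5, 3, 6
Rank savings: 2, 3, 5, 6, 4, 1, 7
d = rank(income) − rank(savings): 5, -1, -1, -5, 1, 2, -1; Σd² = 58
ρ = 1 − 6Σd² / [n(n²−1)] = 1 − 6×58 / (7×48) = 1 − 348/336 ≈ -0.036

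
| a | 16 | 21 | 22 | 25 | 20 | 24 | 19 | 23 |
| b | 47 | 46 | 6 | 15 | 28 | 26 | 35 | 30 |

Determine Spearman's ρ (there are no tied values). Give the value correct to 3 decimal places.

Rank a: 1, 4, 5, 8, 3, 7, 2, 6
Rank b: 8, 7, 1, 2, 4, 3, 6, 5
d = rank(a) − rank(b): -7, -3, 4, 6, -1, 4, -4, 1; Σd² = 144
ρ = 1 − 6Σd² / [n(n²−1)] = 1 − 6×144 / (8×63) = 1 − 864/504 ≈ -0.714

-0.714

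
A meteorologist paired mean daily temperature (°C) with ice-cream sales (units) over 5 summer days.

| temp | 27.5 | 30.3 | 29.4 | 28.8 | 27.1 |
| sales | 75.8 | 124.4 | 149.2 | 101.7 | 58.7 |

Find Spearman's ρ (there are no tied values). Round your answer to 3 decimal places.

0.900

Rank temp: 2, 5, 4, 3, 1
Rank sales: 2, 4, 5, 3, 1
d = rank(temp) − rank(sales): 0, 1, -1, 0, 0; Σd² = 2
ρ = 1 − 6Σd² / [n(n²−1)] = 1 − 6×2 / (5×24) = 1 − 12/120 ≈ 0.900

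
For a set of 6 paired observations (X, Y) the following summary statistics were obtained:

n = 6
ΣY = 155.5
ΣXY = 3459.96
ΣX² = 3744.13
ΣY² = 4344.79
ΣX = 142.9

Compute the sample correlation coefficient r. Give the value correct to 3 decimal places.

r = (nΣXY − ΣXΣY) / √[(nΣX² − (ΣX)²)(nΣY² − (ΣY)²)]
Numerator: 6×3459.96 − 142.9×155.5 = -1461.19
Denominator: √[(22464.78 − 20420.41)(26068.74 − 24180.25)] = √[2044.37 × 1888.49] = 1964.8848
r = -1461.19 / 1964.8848 ≈ -0.744

-0.744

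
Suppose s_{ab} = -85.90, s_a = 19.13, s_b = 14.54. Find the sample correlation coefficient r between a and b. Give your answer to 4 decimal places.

r = Cov(a,b) / (s_a · s_b) = -85.90 / (19.13 × 14.54)
  = -85.90 / 278.1502 ≈ -0.3088

-0.3088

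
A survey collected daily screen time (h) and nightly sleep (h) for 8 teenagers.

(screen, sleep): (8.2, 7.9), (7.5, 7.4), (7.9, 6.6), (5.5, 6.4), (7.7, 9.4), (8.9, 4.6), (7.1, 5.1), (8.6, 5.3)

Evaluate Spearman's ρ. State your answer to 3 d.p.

Rank screen: 6, 3, 5, 1, 4, 8, 2, 7
Rank sleep: 7, 6, 5, 4, 8, 1, 2, 3
d = rank(screen) − rank(sleep): -1, -3, 0, -3, -4, 7, 0, 4; Σd² = 100
ρ = 1 − 6Σd² / [n(n²−1)] = 1 − 6×100 / (8×63) = 1 − 600/504 ≈ -0.190

-0.190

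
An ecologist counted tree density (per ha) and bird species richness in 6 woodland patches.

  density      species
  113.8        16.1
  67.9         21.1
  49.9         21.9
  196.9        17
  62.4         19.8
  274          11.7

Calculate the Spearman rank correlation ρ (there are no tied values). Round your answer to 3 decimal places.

Rank density: 4, 3, 1, 5, 2, 6
Rank species: 2, 5, 6, 3, 4, 1
d = rank(density) − rank(species): 2, -2, -5, 2, -2, 5; Σd² = 66
ρ = 1 − 6Σd² / [n(n²−1)] = 1 − 6×66 / (6×35) = 1 − 396/210 ≈ -0.886

-0.886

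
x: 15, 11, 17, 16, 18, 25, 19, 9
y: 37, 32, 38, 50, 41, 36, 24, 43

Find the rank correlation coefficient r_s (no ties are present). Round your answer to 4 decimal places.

-0.3571

Rank x: 3, 2, 5, 4, 6, 8, 7, 1
Rank y: 4, 2, 5, 8, 6, 3, 1, 7
d = rank(x) − rank(y): -1, 0, 0, -4, 0, 5, 6, -6; Σd² = 114
ρ = 1 − 6Σd² / [n(n²−1)] = 1 − 6×114 / (8×63) = 1 − 684/504 ≈ -0.3571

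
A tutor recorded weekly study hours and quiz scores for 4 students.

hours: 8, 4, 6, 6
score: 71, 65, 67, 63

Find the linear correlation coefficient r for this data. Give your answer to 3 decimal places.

0.717

n = 4, Σx = 24, Σy = 266, Σx² = 152, Σy² = 17724, Σxy = 1608
nΣxy − ΣxΣy = 6432 − 6384 = 48
nΣx² − (Σx)² = 608 − 576 = 32; nΣy² − (Σy)² = 70896 − 70756 = 140
r = 48 / √(32 × 140) = 48 / 66.9328 ≈ 0.717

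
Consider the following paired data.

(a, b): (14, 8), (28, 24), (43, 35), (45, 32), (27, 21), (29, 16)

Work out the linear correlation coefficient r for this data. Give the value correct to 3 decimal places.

0.945

n = 6, Σa = 186, Σb = 136, Σa² = 6424, Σb² = 3586, Σab = 4760
nΣab − ΣaΣb = 28560 − 25296 = 3264
nΣa² − (Σa)² = 38544 − 34596 = 3948; nΣb² − (Σb)² = 21516 − 18496 = 3020
r = 3264 / √(3948 × 3020) = 3264 / 3452.9639 ≈ 0.945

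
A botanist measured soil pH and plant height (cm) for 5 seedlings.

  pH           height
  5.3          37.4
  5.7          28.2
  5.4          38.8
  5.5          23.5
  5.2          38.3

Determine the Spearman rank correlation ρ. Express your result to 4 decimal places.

-0.6000

Rank pH: 2, 5, 3, 4, 1
Rank height: 3, 2, 5, 1, 4
d = rank(pH) − rank(height): -1, 3, -2, 3, -3; Σd² = 32
ρ = 1 − 6Σd² / [n(n²−1)] = 1 − 6×32 / (5×24) = 1 − 192/120 ≈ -0.6000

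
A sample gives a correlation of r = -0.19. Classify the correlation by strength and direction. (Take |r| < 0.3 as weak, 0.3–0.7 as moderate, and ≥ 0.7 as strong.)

weak negative

r = -0.19 < 0 so the relationship is negative.
|r| = 0.19, which falls in the weak range.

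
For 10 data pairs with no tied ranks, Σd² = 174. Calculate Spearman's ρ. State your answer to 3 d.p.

ρ = 1 − 6Σd² / [n(n²−1)] = 1 − 6×174 / (10×99)
  = 1 − 1044/990 = 1 − 1.0545 ≈ -0.055

-0.055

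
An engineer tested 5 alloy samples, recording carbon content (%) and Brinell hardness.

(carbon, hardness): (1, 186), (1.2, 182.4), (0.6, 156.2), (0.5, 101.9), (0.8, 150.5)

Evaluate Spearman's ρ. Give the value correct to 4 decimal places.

0.8000

Rank carbon: 4, 5, 2, 1, 3
Rank hardness: 5, 4, 3, 1, 2
d = rank(carbon) − rank(hardness): -1, 1, -1, 0, 1; Σd² = 4
ρ = 1 − 6Σd² / [n(n²−1)] = 1 − 6×4 / (5×24) = 1 − 24/120 ≈ 0.8000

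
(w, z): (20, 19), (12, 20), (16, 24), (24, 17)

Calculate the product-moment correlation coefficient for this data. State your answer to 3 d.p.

n = 4, Σw = 72, Σz = 80, Σw² = 1376, Σz² = 1626, Σwz = 1412
nΣwz − ΣwΣz = 5648 − 5760 = -112
nΣw² − (Σw)² = 5504 − 5184 = 320; nΣz² − (Σz)² = 6504 − 6400 = 104
r = -112 / √(320 × 104) = -112 / 182.4281 ≈ -0.614

-0.614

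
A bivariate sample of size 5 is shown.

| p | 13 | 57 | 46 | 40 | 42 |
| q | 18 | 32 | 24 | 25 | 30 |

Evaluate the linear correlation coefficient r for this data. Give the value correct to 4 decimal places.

0.8775

n = 5, Σp = 198, Σq = 129, Σp² = 8898, Σq² = 3449, Σpq = 5422
nΣpq − ΣpΣq = 27110 − 25542 = 1568
nΣp² − (Σp)² = 44490 − 39204 = 5286; nΣq² − (Σq)² = 17245 − 16641 = 604
r = 1568 / √(5286 × 604) = 1568 / 1786.8251 ≈ 0.8775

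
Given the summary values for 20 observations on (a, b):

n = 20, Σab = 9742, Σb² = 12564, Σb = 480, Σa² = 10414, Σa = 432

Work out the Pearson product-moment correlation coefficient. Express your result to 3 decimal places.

r = (nΣab − ΣaΣb) / √[(nΣa² − (Σa)²)(nΣb² − (Σb)²)]
Numerator: 20×9742 − 432×480 = -12520
Denominator: √[(208280 − 186624)(251280 − 230400)] = √[21656 × 20880] = 21264.4605
r = -12520 / 21264.4605 ≈ -0.589

-0.589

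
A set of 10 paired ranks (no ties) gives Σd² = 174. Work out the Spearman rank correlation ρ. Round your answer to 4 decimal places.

ρ = 1 − 6Σd² / [n(n²−1)] = 1 − 6×174 / (10×99)
  = 1 − 1044/990 = 1 − 1.05455 ≈ -0.0545

-0.0545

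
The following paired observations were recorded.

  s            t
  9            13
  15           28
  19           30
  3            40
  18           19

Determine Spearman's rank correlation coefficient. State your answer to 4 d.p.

-0.1000

Rank s: 2, 3, 5, 1, 4
Rank t: 1, 3, 4, 5, 2
d = rank(s) − rank(t): 1, 0, 1, -4, 2; Σd² = 22
ρ = 1 − 6Σd² / [n(n²−1)] = 1 − 6×22 / (5×24) = 1 − 132/120 ≈ -0.1000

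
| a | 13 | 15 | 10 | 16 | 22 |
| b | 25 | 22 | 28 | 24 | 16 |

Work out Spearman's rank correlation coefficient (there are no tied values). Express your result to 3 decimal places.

Rank a: 2, 3, 1, 4, 5
Rank b: 4, 2, 5, 3, 1
d = rank(a) − rank(b): -2, 1, -4, 1, 4; Σd² = 38
ρ = 1 − 6Σd² / [n(n²−1)] = 1 − 6×38 / (5×24) = 1 − 228/120 ≈ -0.900

-0.900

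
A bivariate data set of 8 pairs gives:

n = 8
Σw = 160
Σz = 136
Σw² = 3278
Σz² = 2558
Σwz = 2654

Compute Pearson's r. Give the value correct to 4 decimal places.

-0.4765

r = (nΣwz − ΣwΣz) / √[(nΣw² − (Σw)²)(nΣz² − (Σz)²)]
Numerator: 8×2654 − 160×136 = -528
Denominator: √[(26224 − 25600)(20464 − 18496)] = √[624 × 1968] = 1108.1661
r = -528 / 1108.1661 ≈ -0.4765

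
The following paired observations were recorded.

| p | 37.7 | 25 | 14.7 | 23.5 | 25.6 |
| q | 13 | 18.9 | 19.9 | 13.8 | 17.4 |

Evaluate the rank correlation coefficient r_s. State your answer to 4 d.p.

-0.7000

Rank p: 5, 3, 1, 2, 4
Rank q: 1, 4, 5, 2, 3
d = rank(p) − rank(q): 4, -1, -4, 0, 1; Σd² = 34
ρ = 1 − 6Σd² / [n(n²−1)] = 1 − 6×34 / (5×24) = 1 − 204/120 ≈ -0.7000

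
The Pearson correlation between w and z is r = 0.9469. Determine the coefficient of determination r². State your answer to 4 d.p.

0.8966

r² = (0.9469)² = 0.8966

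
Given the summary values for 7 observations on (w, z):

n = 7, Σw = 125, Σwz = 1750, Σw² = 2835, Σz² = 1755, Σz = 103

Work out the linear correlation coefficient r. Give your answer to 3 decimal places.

-0.235

r = (nΣwz − ΣwΣz) / √[(nΣw² − (Σw)²)(nΣz² − (Σz)²)]
Numerator: 7×1750 − 125×103 = -625
Denominator: √[(19845 − 15625)(12285 − 10609)] = √[4220 × 1676] = 2659.4586
r = -625 / 2659.4586 ≈ -0.235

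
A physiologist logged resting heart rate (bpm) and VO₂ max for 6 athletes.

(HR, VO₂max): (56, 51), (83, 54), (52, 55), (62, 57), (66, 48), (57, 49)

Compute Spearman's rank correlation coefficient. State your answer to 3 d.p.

Rank HR: 2, 6, 1, 4, 5, 3
Rank VO₂max: 3, 4, 5, 6, 1, 2
d = rank(HR) − rank(VO₂max): -1, 2, -4, -2, 4, 1; Σd² = 42
ρ = 1 − 6Σd² / [n(n²−1)] = 1 − 6×42 / (6×35) = 1 − 252/210 ≈ -0.200

-0.200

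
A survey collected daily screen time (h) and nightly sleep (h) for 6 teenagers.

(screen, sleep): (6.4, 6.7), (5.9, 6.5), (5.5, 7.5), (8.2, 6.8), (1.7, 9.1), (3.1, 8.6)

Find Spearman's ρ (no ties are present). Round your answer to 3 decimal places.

-0.771

Rank screen: 5, 4, 3, 6, 1, 2
Rank sleep: 2, 1, 4, 3, 6, 5
d = rank(screen) − rank(sleep): 3, 3, -1, 3, -5, -3; Σd² = 62
ρ = 1 − 6Σd² / [n(n²−1)] = 1 − 6×62 / (6×35) = 1 − 372/210 ≈ -0.771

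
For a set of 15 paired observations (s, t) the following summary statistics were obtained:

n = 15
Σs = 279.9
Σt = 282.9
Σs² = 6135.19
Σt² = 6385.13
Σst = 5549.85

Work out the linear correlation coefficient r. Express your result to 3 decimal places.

0.277

r = (nΣst − ΣsΣt) / √[(nΣs² − (Σs)²)(nΣt² − (Σt)²)]
Numerator: 15×5549.85 − 279.9×282.9 = 4064.04
Denominator: √[(92027.85 − 78344.01)(95776.95 − 80032.41)] = √[13683.84 × 15744.54] = 14678.0709
r = 4064.04 / 14678.0709 ≈ 0.277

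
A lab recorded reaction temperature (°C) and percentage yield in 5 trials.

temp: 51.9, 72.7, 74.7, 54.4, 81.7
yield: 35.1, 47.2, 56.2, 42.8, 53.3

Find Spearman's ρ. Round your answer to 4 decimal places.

0.9000

Rank temp: 1, 3, 4, 2, 5
Rank yield: 1, 3, 5, 2, 4
d = rank(temp) − rank(yield): 0, 0, -1, 0, 1; Σd² = 2
ρ = 1 − 6Σd² / [n(n²−1)] = 1 − 6×2 / (5×24) = 1 − 12/120 ≈ 0.9000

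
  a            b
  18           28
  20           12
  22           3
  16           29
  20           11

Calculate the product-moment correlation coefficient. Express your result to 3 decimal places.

-0.957

n = 5, Σa = 96, Σb = 83, Σa² = 1864, Σb² = 1899, Σab = 1494
nΣab − ΣaΣb = 7470 − 7968 = -498
nΣa² − (Σa)² = 9320 − 9216 = 104; nΣb² − (Σb)² = 9495 − 6889 = 2606
r = -498 / √(104 × 2606) = -498 / 520.5997 ≈ -0.957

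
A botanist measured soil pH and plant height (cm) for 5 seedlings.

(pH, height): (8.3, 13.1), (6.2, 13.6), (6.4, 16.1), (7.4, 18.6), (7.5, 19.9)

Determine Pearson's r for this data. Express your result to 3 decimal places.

0.085

n = 5, Σx = 35.8, Σy = 81.3, Σx² = 259.3, Σy² = 1357.75, Σxy = 582.98
nΣxy − ΣxΣy = 2914.9 − 2910.54 = 4.36
nΣx² − (Σx)² = 1296.5 − 1281.64 = 14.86; nΣy² − (Σy)² = 6788.75 − 6609.69 = 179.06
r = 4.36 / √(14.86 × 179.06) = 4.36 / 51.5832 ≈ 0.085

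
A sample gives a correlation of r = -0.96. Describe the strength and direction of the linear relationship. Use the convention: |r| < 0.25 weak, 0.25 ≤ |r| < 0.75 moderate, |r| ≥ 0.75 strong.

r = -0.96 < 0 so the relationship is negative.
|r| = 0.96, which falls in the strong range.

strong negative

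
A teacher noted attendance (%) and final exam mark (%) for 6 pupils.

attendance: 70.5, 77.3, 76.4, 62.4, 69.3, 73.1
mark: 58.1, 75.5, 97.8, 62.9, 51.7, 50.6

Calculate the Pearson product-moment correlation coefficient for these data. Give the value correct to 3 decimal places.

n = 6, Σx = 429, Σy = 396.6, Σx² = 30822.36, Σy² = 27830.36, Σxy = 28610.75
nΣxy − ΣxΣy = 171664.5 − 170141.4 = 1523.1
nΣx² − (Σx)² = 184934.16 − 184041 = 893.16; nΣy² − (Σy)² = 166982.16 − 157291.56 = 9690.6
r = 1523.1 / √(893.16 × 9690.6) = 1523.1 / 2941.9817 ≈ 0.518

0.518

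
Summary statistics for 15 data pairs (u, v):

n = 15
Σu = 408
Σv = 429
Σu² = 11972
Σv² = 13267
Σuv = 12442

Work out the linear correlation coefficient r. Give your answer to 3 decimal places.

r = (nΣuv − ΣuΣv) / √[(nΣu² − (Σu)²)(nΣv² − (Σv)²)]
Numerator: 15×12442 − 408×429 = 11598
Denominator: √[(179580 − 166464)(199005 − 184041)] = √[13116 × 14964] = 14009.5619
r = 11598 / 14009.5619 ≈ 0.828

0.828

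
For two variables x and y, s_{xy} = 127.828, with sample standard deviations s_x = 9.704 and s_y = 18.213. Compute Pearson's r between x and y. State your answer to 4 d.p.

0.7233

r = Cov(x,y) / (s_x · s_y) = 127.828 / (9.704 × 18.213)
  = 127.828 / 176.7390 ≈ 0.7233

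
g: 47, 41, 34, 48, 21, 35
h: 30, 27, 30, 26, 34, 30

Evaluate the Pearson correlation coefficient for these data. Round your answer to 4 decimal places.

-0.8369

n = 6, Σg = 226, Σh = 177, Σg² = 9016, Σh² = 5261, Σgh = 6549
nΣgh − ΣgΣh = 39294 − 40002 = -708
nΣg² − (Σg)² = 54096 − 51076 = 3020; nΣh² − (Σh)² = 31566 − 31329 = 237
r = -708 / √(3020 × 237) = -708 / 846.0142 ≈ -0.8369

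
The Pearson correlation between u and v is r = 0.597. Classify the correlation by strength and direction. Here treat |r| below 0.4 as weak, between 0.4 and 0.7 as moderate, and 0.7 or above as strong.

r = 0.597 > 0 so the relationship is positive.
|r| = 0.597, which falls in the moderate range.

moderate positive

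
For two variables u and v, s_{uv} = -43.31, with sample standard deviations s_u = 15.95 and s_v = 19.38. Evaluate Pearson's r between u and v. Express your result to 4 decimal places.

r = Cov(u,v) / (s_u · s_v) = -43.31 / (15.95 × 19.38)
  = -43.31 / 309.1110 ≈ -0.1401

-0.1401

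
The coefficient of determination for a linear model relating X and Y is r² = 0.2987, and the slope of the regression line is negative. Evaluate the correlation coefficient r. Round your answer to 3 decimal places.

|r| = √0.2987 = 0.547
The association is negative, so r = −0.547.

-0.547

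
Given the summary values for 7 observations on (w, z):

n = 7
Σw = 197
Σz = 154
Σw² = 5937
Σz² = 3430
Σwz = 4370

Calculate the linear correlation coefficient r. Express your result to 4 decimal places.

r = (nΣwz − ΣwΣz) / √[(nΣw² − (Σw)²)(nΣz² − (Σz)²)]
Numerator: 7×4370 − 197×154 = 252
Denominator: √[(41559 − 38809)(24010 − 23716)] = √[2750 × 294] = 899.1663
r = 252 / 899.1663 ≈ 0.2803

0.2803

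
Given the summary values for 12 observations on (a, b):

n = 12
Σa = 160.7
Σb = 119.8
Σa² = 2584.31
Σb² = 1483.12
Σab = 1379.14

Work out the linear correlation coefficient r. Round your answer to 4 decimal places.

-0.6392

r = (nΣab − ΣaΣb) / √[(nΣa² − (Σa)²)(nΣb² − (Σb)²)]
Numerator: 12×1379.14 − 160.7×119.8 = -2702.18
Denominator: √[(31011.72 − 25824.49)(17797.44 − 14352.04)] = √[5187.23 × 3445.4] = 4227.5386
r = -2702.18 / 4227.5386 ≈ -0.6392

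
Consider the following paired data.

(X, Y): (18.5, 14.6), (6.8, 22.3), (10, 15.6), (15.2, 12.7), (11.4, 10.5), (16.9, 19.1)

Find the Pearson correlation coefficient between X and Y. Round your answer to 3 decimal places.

n = 6, ΣX = 78.8, ΣY = 94.8, ΣX² = 1135.1, ΣY² = 1590.16, ΣXY = 1213.27
nΣXY − ΣXΣY = 7279.62 − 7470.24 = -190.62
nΣX² − (ΣX)² = 6810.6 − 6209.44 = 601.16; nΣY² − (ΣY)² = 9540.96 − 8987.04 = 553.92
r = -190.62 / √(601.16 × 553.92) = -190.62 / 577.0568 ≈ -0.330

-0.330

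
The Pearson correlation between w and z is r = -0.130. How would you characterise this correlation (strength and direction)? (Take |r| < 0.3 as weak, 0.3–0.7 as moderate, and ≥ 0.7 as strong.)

r = -0.130 < 0 so the relationship is negative.
|r| = 0.130, which falls in the weak range.

weak negative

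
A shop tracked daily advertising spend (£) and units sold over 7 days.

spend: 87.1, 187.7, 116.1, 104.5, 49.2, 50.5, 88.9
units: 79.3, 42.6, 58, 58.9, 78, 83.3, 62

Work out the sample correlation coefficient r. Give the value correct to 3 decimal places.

n = 7, Σx = 684, Σy = 462.1, Σx² = 80091.26, Σy² = 31803.35, Σxy = 41347.95
nΣxy − ΣxΣy = 289435.65 − 316076.4 = -26640.75
nΣx² − (Σx)² = 560638.82 − 467856 = 92782.82; nΣy² − (Σy)² = 222623.45 − 213536.41 = 9087.04
r = -26640.75 / √(92782.82 × 9087.04) = -26640.75 / 29036.5493 ≈ -0.917

-0.917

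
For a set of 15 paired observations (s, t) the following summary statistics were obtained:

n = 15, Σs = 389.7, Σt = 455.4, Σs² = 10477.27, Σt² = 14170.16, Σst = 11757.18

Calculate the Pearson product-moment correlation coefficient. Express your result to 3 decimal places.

-0.213

r = (nΣst − ΣsΣt) / √[(nΣs² − (Σs)²)(nΣt² − (Σt)²)]
Numerator: 15×11757.18 − 389.7×455.4 = -1111.68
Denominator: √[(157159.05 − 151866.09)(212552.4 − 207389.16)] = √[5292.96 × 5163.24] = 5227.6977
r = -1111.68 / 5227.6977 ≈ -0.213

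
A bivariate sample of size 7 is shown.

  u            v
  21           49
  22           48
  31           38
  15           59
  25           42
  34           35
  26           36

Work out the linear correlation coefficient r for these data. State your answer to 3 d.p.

n = 7, Σu = 174, Σv = 307, Σu² = 4568, Σv² = 13915, Σuv = 7324
nΣuv − ΣuΣv = 51268 − 53418 = -2150
nΣu² − (Σu)² = 31976 − 30276 = 1700; nΣv² − (Σv)² = 97405 − 94249 = 3156
r = -2150 / √(1700 × 3156) = -2150 / 2316.2901 ≈ -0.928

-0.928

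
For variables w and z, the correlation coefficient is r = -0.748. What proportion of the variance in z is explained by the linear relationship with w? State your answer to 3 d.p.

0.560

r² = (-0.748)² = 0.560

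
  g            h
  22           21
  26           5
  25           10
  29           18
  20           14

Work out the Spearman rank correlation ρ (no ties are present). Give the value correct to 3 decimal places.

Rank g: 2, 4, 3, 5, 1
Rank h: 5, 1, 2, 4, 3
d = rank(g) − rank(h): -3, 3, 1, 1, -2; Σd² = 24
ρ = 1 − 6Σd² / [n(n²−1)] = 1 − 6×24 / (5×24) = 1 − 144/120 ≈ -0.200

-0.200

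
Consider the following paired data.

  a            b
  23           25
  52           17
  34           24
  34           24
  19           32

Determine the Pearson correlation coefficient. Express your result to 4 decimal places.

n = 5, Σa = 162, Σb = 122, Σa² = 5906, Σb² = 3090, Σab = 3699
nΣab − ΣaΣb = 18495 − 19764 = -1269
nΣa² − (Σa)² = 29530 − 26244 = 3286; nΣb² − (Σb)² = 15450 − 14884 = 566
r = -1269 / √(3286 × 566) = -1269 / 1363.7727 ≈ -0.9305

-0.9305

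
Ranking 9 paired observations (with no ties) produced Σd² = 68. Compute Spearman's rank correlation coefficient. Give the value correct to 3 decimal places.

0.433

ρ = 1 − 6Σd² / [n(n²−1)] = 1 − 6×68 / (9×80)
  = 1 − 408/720 = 1 − 0.5667 ≈ 0.433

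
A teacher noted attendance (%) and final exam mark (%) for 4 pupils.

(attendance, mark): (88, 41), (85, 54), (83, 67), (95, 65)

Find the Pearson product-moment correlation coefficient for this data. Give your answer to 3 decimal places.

n = 4, Σx = 351, Σy = 227, Σx² = 30883, Σy² = 13311, Σxy = 19934
nΣxy − ΣxΣy = 79736 − 79677 = 59
nΣx² − (Σx)² = 123532 − 123201 = 331; nΣy² − (Σy)² = 53244 − 51529 = 1715
r = 59 / √(331 × 1715) = 59 / 753.4355 ≈ 0.078

0.078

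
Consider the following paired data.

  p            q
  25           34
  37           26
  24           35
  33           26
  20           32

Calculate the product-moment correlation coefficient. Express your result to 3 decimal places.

-0.854

n = 5, Σp = 139, Σq = 153, Σp² = 4059, Σq² = 4757, Σpq = 4150
nΣpq − ΣpΣq = 20750 − 21267 = -517
nΣp² − (Σp)² = 20295 − 19321 = 974; nΣq² − (Σq)² = 23785 − 23409 = 376
r = -517 / √(974 × 376) = -517 / 605.1644 ≈ -0.854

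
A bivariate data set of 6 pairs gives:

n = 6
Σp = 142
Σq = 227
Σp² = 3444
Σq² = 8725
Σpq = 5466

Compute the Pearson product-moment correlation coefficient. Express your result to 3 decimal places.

r = (nΣpq − ΣpΣq) / √[(nΣp² − (Σp)²)(nΣq² − (Σq)²)]
Numerator: 6×5466 − 142×227 = 562
Denominator: √[(20664 − 20164)(52350 − 51529)] = √[500 × 821] = 640.7027
r = 562 / 640.7027 ≈ 0.877

0.877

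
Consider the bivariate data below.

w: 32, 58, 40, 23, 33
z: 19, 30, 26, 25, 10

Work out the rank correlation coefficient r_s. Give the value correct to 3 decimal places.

0.600

Rank w: 2, 5, 4, 1, 3
Rank z: 2, 5, 4, 3, 1
d = rank(w) − rank(z): 0, 0, 0, -2, 2; Σd² = 8
ρ = 1 − 6Σd² / [n(n²−1)] = 1 − 6×8 / (5×24) = 1 − 48/120 ≈ 0.600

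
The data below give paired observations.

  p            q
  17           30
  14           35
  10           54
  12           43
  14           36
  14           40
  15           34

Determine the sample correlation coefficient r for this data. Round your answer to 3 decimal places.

n = 7, Σp = 96, Σq = 272, Σp² = 1346, Σq² = 10942, Σpq = 3630
nΣpq − ΣpΣq = 25410 − 26112 = -702
nΣp² − (Σp)² = 9422 − 9216 = 206; nΣq² − (Σq)² = 76594 − 73984 = 2610
r = -702 / √(206 × 2610) = -702 / 733.2530 ≈ -0.957

-0.957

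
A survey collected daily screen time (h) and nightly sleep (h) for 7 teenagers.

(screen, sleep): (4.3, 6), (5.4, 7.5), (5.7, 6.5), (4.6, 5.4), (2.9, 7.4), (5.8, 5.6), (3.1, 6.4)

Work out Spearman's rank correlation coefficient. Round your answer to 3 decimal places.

-0.214

Rank screen: 3, 5, 6, 4, 1, 7, 2
Rank sleep: 3, 7, 5, 1, 6, 2, 4
d = rank(screen) − rank(sleep): 0, -2, 1, 3, -5, 5, -2; Σd² = 68
ρ = 1 − 6Σd² / [n(n²−1)] = 1 − 6×68 / (7×48) = 1 − 408/336 ≈ -0.214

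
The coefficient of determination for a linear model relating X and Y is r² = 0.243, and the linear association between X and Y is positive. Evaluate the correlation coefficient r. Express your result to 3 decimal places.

0.493

|r| = √0.243 = 0.493
The association is positive, so r = 0.493.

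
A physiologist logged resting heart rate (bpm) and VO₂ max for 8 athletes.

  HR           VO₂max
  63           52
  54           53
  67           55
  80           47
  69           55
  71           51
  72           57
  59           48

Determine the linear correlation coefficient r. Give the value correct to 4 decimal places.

-0.0943

n = 8, Σx = 535, Σy = 418, Σx² = 36241, Σy² = 21926, Σxy = 27935
nΣxy − ΣxΣy = 223480 − 223630 = -150
nΣx² − (Σx)² = 289928 − 286225 = 3703; nΣy² − (Σy)² = 175408 − 174724 = 684
r = -150 / √(3703 × 684) = -150 / 1591.4936 ≈ -0.0943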